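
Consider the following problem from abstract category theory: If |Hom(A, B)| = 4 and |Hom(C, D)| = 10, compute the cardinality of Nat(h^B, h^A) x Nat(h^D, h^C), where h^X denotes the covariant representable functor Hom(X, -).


By the Yoneda lemma, Nat(h^B, h^A) is isomorphic to Hom(A, B),
so |Nat(h^B, h^A)| = |Hom(A, B)| and |Nat(h^D, h^C)| = |Hom(C, D)|.
|Hom(A, B)| = 4, |Hom(C, D)| = 10.
|Nat(h^B, h^A) x Nat(h^D, h^C)| = 4 * 10 = 40

40


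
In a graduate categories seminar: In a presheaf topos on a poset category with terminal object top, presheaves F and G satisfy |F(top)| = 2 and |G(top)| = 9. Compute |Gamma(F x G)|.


Global sections of a presheaf on a poset with terminal top satisfy
Gamma(H) ~ H(top). Presheaves admit pointwise products, so
(F x G)(top) = F(top) x G(top) (Cartesian product).
|Gamma(F x G)| = |F(top)| * |G(top)| = 2 * 9 = 18.

18


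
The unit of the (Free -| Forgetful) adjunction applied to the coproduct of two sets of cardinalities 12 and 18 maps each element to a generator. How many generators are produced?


The unit eta_X: X -> U(F(X)) of the Free-Forgetful adjunction
maps each element of X to a generator of F(X). For X = S + T (disjoint
union in Set), |S + T| = |S| + |T|.
Total mappings = 12 + 18 = 30.

30


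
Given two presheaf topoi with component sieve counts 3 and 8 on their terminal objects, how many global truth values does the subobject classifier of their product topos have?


In a product of presheaf topoi E_1 x E_2, the subobject classifier
is Omega = Omega_1 x Omega_2 (componentwise), so
|Omega(top)| = |Omega_1(top_1)| * |Omega_2(top_2)|.
= 3 * 8 = 24.

24


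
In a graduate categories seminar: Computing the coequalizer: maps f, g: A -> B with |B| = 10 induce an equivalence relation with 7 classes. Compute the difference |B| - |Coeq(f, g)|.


The coequalizer Coeq(f, g) = B / ~ has one element per equivalence class.
|B| = 10, |Coeq(f, g)| = 7.
|B| - |Coeq(f, g)| = 10 - 7 = 3.

3


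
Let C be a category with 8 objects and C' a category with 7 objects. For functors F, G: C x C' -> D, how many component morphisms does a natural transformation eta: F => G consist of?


A natural transformation eta: F => G assigns one component morphism per
object of the domain category.
The domain is the product category C x C', so
|Ob(C x C')| = |Ob(C)| * |Ob(C')| = 8 * 7 = 56.
Therefore eta has 56 component morphisms.

56


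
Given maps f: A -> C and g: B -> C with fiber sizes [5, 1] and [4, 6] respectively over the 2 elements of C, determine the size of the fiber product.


The pullback A x_C B consists of pairs (a, b) with f(a) = g(b).
For each element c in C, the fiber product has |f^-1(c)| * |g^-1(c)| elements.
Summing over C: 5 * 4 + 1 * 6
= 20 + 6 = 26

26


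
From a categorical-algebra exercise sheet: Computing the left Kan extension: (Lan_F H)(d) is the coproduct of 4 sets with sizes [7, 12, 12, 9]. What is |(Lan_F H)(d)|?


Pointwise, the left Kan extension (Lan_F H)(d) is the colimit, indexed
by the comma category (F downarrow d), of H composed with the
projection (F downarrow d) -> C. Here that colimit is given
as a coproduct (disjoint union) of sets, so its cardinality is the
sum of the sizes of the summands.
Coproduct of sets with sizes: 7 + 12 + 12 + 9
= 40

40


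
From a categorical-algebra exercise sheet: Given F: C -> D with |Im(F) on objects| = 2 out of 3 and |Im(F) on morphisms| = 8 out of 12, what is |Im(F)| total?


The image of F consists of distinct objects and distinct morphisms.
|Im(F)| on objects = 2
|Im(F)| on morphisms = 8
Total image cardinality = 2 + 8 = 10

10


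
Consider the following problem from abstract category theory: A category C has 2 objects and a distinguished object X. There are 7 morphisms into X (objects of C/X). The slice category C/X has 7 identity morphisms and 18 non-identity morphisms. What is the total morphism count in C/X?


In the slice category C/X, objects are morphisms to X.
Identity morphisms: 7 (one per object of C/X).
Non-identity morphisms: 18.
Total = 7 + 18 = 25

25


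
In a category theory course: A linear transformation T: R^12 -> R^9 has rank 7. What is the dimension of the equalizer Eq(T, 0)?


The equalizer of f and the zero map is ker(f).
By the rank-nullity theorem: dim(ker(f)) = dim(domain) - rank(f).
dim(ker(f)) = 12 - 7 = 5

5


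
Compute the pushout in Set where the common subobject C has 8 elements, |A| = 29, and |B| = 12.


The pushout A +_C B identifies the images of C in A and B.
|A +_C B| = |A| + |B| - |C| (for injections).
= 29 + 12 - 8 = 33

33


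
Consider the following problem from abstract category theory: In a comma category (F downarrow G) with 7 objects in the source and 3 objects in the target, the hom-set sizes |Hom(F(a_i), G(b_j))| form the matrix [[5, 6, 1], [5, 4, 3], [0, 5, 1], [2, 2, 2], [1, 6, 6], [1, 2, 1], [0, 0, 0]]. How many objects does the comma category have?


Objects of (F downarrow G) are triples (a, b, h: F(a)->G(b)).
The count equals the sum of all entries in the hom-matrix.
sum(row 0) = 12
sum(row 1) = 12
sum(row 2) = 6
sum(row 3) = 6
sum(row 4) = 13
sum(row 5) = 4
sum(row 6) = 0
Grand total = 53

53


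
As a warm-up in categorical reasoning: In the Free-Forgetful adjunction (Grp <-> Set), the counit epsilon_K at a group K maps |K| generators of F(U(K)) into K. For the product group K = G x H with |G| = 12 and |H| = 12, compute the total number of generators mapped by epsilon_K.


The counit epsilon_K: F(U(K)) -> K of the Free-Forgetful adjunction
maps |K| generators of F(U(K)) into K. For K = G x H (the product group),
|G x H| = |G| * |H|.
Total generators mapped = 12 * 12 = 144.

144


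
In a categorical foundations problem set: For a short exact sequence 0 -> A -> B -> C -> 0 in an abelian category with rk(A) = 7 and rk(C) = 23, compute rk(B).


For a short exact sequence 0 -> A -> B -> C -> 0,
rank is additive: rank(B) = rank(A) + rank(C).
rank(B) = 7 + 23 = 30

30


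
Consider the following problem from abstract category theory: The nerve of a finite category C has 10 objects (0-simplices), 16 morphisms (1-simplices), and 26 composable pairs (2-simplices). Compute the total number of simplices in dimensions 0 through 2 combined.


The 2-skeleton of the nerve N(C) consists of simplices in dimensions 0, 1, 2:
  |N(C)_0| = 10 (objects)
  |N(C)_1| = 16 (morphisms)
  |N(C)_2| = 26 (composable pairs)
Total = 10 + 16 + 26 = 52

52


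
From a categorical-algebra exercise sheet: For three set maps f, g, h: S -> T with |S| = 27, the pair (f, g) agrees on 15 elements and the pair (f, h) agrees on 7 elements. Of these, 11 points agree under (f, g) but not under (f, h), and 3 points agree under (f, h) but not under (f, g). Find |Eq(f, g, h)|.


Eq(f, g, h) is the triple-agreement set: points in S where all three
maps take the same value. Using inclusion-exclusion on the pairwise data:
Pair (f, g) agrees on 15 points; pair (f, h) on 7 points.
Points agreeing under (f, g) but not (f, h) = 11; under (f, h) but not (f, g) = 3.
Triple-agreement = agreement-in-(f, g) minus points that agree under (f, g) but not (f, h):
|Eq(f, g, h)| = 15 - 11 = 4
(cross-check via (f, h): 7 - 3 = 4.)

4


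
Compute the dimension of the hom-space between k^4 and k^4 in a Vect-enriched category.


In Vect-enriched categories, Hom(k^n, k^m) is the space of m x n matrices.
dim(Hom(k^4, k^4)) = 4 * 4 = 16

16


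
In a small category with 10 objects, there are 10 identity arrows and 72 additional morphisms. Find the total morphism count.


Each object has an identity morphism, giving 10 identities.
Adding the 72 non-identity morphisms:
Total = 10 + 72 = 82

82


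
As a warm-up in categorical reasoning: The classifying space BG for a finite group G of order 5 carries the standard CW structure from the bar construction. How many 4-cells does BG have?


In the bar-construction CW model of BG, the n-cells are indexed by
n-tuples [g_1|...|g_n] of non-identity elements of G (degenerate
simplices with some g_i = e do not contribute cells), so there are
(|G| - 1)^n n-cells.
For dim = 4 with |G| = 5:
cells = (5 - 1)^4 = 4^4 = 256

256


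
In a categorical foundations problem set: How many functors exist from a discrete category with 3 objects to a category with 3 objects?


A functor from a discrete category C to D is determined by
where each object maps. Each of the 3 objects of C can map
to any of the 3 objects of D independently.
Number of functors = 3^3 = 27

27


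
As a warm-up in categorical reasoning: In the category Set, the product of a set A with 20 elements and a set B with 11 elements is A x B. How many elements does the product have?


In Set, the product A x B is the Cartesian product.
By the universal property, |A x B| = |A| * |B|.
|A x B| = 20 * 11 = 220

220


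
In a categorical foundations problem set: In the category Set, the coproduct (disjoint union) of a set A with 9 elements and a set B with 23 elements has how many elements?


In Set, the coproduct A + B is the disjoint union.
|A + B| = |A| + |B| = 9 + 23 = 32

32


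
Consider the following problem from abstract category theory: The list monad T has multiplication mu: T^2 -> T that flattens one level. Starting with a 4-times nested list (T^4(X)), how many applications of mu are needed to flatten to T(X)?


Each application of mu: T^2 -> T removes one layer of nesting.
Starting at depth 4 (i.e., T^4(X)), we need to reach T(X).
Number of mu applications = 4 - 1 = 3

3


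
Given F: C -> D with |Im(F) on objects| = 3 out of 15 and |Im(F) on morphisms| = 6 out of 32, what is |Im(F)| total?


The image of F consists of distinct objects and distinct morphisms.
|Im(F)| on objects = 3
|Im(F)| on morphisms = 6
Total image cardinality = 3 + 6 = 9

9


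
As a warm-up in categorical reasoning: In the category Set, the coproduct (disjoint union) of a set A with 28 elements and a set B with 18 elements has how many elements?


In Set, the coproduct A + B is the disjoint union.
|A + B| = |A| + |B| = 28 + 18 = 46

46


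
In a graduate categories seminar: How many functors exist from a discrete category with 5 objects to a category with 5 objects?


A functor from a discrete category C to D is determined by
where each object maps. Each of the 5 objects of C can map
to any of the 5 objects of D independently.
Number of functors = 5^5 = 3125

3125


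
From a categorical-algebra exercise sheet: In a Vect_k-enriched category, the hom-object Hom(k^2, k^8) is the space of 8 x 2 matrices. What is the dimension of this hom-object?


In Vect-enriched categories, Hom(k^n, k^m) is the space of m x n matrices.
dim(Hom(k^2, k^8)) = 8 * 2 = 16

16


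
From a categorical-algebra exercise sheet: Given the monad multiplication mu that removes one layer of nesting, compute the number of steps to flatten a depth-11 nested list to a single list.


Each application of mu: T^2 -> T removes one layer of nesting.
Starting at depth 11 (i.e., T^11(X)), we need to reach T(X).
Number of mu applications = 11 - 1 = 10

10


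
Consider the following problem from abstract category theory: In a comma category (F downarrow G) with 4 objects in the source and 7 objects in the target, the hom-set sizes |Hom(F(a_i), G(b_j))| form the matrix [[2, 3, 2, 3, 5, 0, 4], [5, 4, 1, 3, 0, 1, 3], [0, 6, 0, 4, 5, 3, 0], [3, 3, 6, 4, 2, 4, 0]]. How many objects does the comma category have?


Objects of (F downarrow G) are triples (a, b, h: F(a)->G(b)).
The count equals the sum of all entries in the hom-matrix.
sum(row 0) = 19
sum(row 1) = 17
sum(row 2) = 18
sum(row 3) = 22
Grand total = 76

76


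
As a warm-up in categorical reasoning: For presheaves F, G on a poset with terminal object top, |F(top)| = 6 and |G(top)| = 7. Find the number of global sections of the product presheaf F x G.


Global sections of a presheaf on a poset with terminal top satisfy
Gamma(H) ~ H(top). Presheaves admit pointwise products, so
(F x G)(top) = F(top) x G(top) (Cartesian product).
|Gamma(F x G)| = |F(top)| * |G(top)| = 6 * 7 = 42.

42


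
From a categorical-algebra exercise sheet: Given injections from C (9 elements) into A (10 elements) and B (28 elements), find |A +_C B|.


The pushout A +_C B identifies the images of C in A and B.
|A +_C B| = |A| + |B| - |C| (for injections).
= 10 + 28 - 9 = 29

29


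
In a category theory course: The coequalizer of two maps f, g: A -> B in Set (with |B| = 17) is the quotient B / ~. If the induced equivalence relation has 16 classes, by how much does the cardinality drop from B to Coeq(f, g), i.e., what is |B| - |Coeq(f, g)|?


The coequalizer Coeq(f, g) = B / ~ has one element per equivalence class.
|B| = 17, |Coeq(f, g)| = 16.
|B| - |Coeq(f, g)| = 17 - 16 = 1.

1


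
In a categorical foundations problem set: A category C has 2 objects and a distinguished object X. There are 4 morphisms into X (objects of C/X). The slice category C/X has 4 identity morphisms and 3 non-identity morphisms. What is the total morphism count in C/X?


In the slice category C/X, objects are morphisms to X.
Identity morphisms: 4 (one per object of C/X).
Non-identity morphisms: 3.
Total = 4 + 3 = 7

7


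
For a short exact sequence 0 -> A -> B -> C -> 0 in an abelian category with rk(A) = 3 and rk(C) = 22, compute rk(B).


For a short exact sequence 0 -> A -> B -> C -> 0,
rank is additive: rank(B) = rank(A) + rank(C).
rank(B) = 3 + 22 = 25

25


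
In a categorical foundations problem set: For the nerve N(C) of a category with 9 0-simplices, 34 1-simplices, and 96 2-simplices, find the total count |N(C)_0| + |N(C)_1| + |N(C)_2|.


The 2-skeleton of the nerve N(C) consists of simplices in dimensions 0, 1, 2:
  |N(C)_0| = 9 (objects)
  |N(C)_1| = 34 (morphisms)
  |N(C)_2| = 96 (composable pairs)
Total = 9 + 34 + 96 = 139

139


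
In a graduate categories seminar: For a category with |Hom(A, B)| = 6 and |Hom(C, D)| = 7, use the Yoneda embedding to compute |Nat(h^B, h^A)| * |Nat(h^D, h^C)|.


By the Yoneda lemma, Nat(h^B, h^A) is isomorphic to Hom(A, B),
so |Nat(h^B, h^A)| = |Hom(A, B)| and |Nat(h^D, h^C)| = |Hom(C, D)|.
|Hom(A, B)| = 6, |Hom(C, D)| = 7.
|Nat(h^B, h^A) x Nat(h^D, h^C)| = 6 * 7 = 42

42


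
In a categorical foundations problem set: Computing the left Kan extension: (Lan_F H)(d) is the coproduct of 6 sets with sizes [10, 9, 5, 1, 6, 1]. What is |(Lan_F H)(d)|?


Pointwise, the left Kan extension (Lan_F H)(d) is the colimit, indexed
by the comma category (F downarrow d), of H composed with the
projection (F downarrow d) -> C. Here that colimit is given
as a coproduct (disjoint union) of sets, so its cardinality is the
sum of the sizes of the summands.
Coproduct of sets with sizes: 10 + 9 + 5 + 1 + 6 + 1
= 32

32


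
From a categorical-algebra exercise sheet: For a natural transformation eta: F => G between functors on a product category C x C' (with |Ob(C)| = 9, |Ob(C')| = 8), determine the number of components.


A natural transformation eta: F => G assigns one component morphism per
object of the domain category.
The domain is the product category C x C', so
|Ob(C x C')| = |Ob(C)| * |Ob(C')| = 9 * 8 = 72.
Therefore eta has 72 component morphisms.

72


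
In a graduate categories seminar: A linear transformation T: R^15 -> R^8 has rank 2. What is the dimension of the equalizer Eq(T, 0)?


The equalizer of f and the zero map is ker(f).
By the rank-nullity theorem: dim(ker(f)) = dim(domain) - rank(f).
dim(ker(f)) = 15 - 2 = 13

13


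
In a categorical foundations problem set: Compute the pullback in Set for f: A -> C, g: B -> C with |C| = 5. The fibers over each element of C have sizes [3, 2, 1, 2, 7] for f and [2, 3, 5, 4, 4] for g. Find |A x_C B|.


The pullback A x_C B consists of pairs (a, b) with f(a) = g(b).
For each element c in C, the fiber product has |f^-1(c)| * |g^-1(c)| elements.
Summing over C: 3 * 2 + 2 * 3 + 1 * 5 + 2 * 4 + 7 * 4
= 6 + 6 + 5 + 8 + 28 = 53

53


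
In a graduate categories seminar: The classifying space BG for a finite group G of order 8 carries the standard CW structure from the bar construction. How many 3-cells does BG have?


In the bar-construction CW model of BG, the n-cells are indexed by
n-tuples [g_1|...|g_n] of non-identity elements of G (degenerate
simplices with some g_i = e do not contribute cells), so there are
(|G| - 1)^n n-cells.
For dim = 3 with |G| = 8:
cells = (8 - 1)^3 = 7^3 = 343

343


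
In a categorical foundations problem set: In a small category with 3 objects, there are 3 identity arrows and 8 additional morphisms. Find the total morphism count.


Each object has an identity morphism, giving 3 identities.
Adding the 8 non-identity morphisms:
Total = 3 + 8 = 11

11


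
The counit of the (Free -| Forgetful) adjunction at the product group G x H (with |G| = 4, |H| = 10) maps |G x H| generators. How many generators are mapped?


The counit epsilon_K: F(U(K)) -> K of the Free-Forgetful adjunction
maps |K| generators of F(U(K)) into K. For K = G x H (the product group),
|G x H| = |G| * |H|.
Total generators mapped = 4 * 10 = 40.

40


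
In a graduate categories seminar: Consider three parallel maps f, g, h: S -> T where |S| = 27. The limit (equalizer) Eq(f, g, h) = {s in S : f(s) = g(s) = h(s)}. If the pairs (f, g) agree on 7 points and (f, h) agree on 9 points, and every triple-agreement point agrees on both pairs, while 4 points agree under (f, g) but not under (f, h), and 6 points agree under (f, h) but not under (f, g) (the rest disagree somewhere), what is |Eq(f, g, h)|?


Eq(f, g, h) is the triple-agreement set: points in S where all three
maps take the same value. Using inclusion-exclusion on the pairwise data:
Pair (f, g) agrees on 7 points; pair (f, h) on 9 points.
Points agreeing under (f, g) but not (f, h) = 4; under (f, h) but not (f, g) = 6.
Triple-agreement = agreement-in-(f, g) minus points that agree under (f, g) but not (f, h):
|Eq(f, g, h)| = 7 - 4 = 3
(cross-check via (f, h): 9 - 6 = 3.)

3


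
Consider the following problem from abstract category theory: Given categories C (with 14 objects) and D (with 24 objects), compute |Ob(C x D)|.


The product category C x D has objects that are pairs (c, d).
Number of pairs = |Ob(C)| * |Ob(D)| = 14 * 24 = 336

336


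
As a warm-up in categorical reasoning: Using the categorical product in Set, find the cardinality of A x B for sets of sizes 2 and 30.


In Set, the product A x B is the Cartesian product.
By the universal property, |A x B| = |A| * |B|.
|A x B| = 2 * 30 = 60

60


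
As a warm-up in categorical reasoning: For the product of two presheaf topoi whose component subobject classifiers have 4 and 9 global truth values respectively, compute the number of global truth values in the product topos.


In a product of presheaf topoi E_1 x E_2, the subobject classifier
is Omega = Omega_1 x Omega_2 (componentwise), so
|Omega(top)| = |Omega_1(top_1)| * |Omega_2(top_2)|.
= 4 * 9 = 36.

36


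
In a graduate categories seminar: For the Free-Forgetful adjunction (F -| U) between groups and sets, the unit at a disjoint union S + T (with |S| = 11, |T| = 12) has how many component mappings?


The unit eta_X: X -> U(F(X)) of the Free-Forgetful adjunction
maps each element of X to a generator of F(X). For X = S + T (disjoint
union in Set), |S + T| = |S| + |T|.
Total mappings = 11 + 12 = 23.

23


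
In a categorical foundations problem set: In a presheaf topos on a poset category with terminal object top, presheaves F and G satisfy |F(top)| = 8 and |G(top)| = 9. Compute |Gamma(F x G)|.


Global sections of a presheaf on a poset with terminal top satisfy
Gamma(H) ~ H(top). Presheaves admit pointwise products, so
(F x G)(top) = F(top) x G(top) (Cartesian product).
|Gamma(F x G)| = |F(top)| * |G(top)| = 8 * 9 = 72.

72


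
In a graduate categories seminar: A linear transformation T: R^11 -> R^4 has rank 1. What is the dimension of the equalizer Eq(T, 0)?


The equalizer of f and the zero map is ker(f).
By the rank-nullity theorem: dim(ker(f)) = dim(domain) - rank(f).
dim(ker(f)) = 11 - 1 = 10

10


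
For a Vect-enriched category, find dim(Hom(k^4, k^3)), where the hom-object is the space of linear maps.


In Vect-enriched categories, Hom(k^n, k^m) is the space of m x n matrices.
dim(Hom(k^4, k^3)) = 3 * 4 = 12

12


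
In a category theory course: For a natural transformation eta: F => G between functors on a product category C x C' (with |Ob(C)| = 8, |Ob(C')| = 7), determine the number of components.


A natural transformation eta: F => G assigns one component morphism per
object of the domain category.
The domain is the product category C x C', so
|Ob(C x C')| = |Ob(C)| * |Ob(C')| = 8 * 7 = 56.
Therefore eta has 56 component morphisms.

56


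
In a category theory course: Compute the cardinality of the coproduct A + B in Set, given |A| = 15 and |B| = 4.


In Set, the coproduct A + B is the disjoint union.
|A + B| = |A| + |B| = 15 + 4 = 19

19


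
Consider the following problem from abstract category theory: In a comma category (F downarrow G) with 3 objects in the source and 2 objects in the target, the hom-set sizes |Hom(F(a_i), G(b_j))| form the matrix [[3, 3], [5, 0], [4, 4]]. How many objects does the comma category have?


Objects of (F downarrow G) are triples (a, b, h: F(a)->G(b)).
The count equals the sum of all entries in the hom-matrix.
sum(row 0) = 6
sum(row 1) = 5
sum(row 2) = 8
Grand total = 19

19


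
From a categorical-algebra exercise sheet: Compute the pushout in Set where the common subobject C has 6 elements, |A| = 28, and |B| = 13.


The pushout A +_C B identifies the images of C in A and B.
|A +_C B| = |A| + |B| - |C| (for injections).
= 28 + 13 - 6 = 35

35


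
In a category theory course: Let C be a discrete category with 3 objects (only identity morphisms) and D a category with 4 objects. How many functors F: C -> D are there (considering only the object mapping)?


A functor from a discrete category C to D is determined by
where each object maps. Each of the 3 objects of C can map
to any of the 4 objects of D independently.
Number of functors = 4^3 = 64

64


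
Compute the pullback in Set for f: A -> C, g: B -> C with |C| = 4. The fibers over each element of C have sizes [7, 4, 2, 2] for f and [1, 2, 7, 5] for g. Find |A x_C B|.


The pullback A x_C B consists of pairs (a, b) with f(a) = g(b).
For each element c in C, the fiber product has |f^-1(c)| * |g^-1(c)| elements.
Summing over C: 7 * 1 + 4 * 2 + 2 * 7 + 2 * 5
= 7 + 8 + 14 + 10 = 39

39


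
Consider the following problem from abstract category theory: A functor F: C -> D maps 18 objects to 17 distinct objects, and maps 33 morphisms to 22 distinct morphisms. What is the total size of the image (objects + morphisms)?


The image of F consists of distinct objects and distinct morphisms.
|Im(F)| on objects = 17
|Im(F)| on morphisms = 22
Total image cardinality = 17 + 22 = 39

39


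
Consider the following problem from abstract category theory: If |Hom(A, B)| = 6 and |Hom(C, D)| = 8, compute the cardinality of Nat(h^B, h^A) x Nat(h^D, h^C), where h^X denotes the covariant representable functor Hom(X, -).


By the Yoneda lemma, Nat(h^B, h^A) is isomorphic to Hom(A, B),
so |Nat(h^B, h^A)| = |Hom(A, B)| and |Nat(h^D, h^C)| = |Hom(C, D)|.
|Hom(A, B)| = 6, |Hom(C, D)| = 8.
|Nat(h^B, h^A) x Nat(h^D, h^C)| = 6 * 8 = 48

48


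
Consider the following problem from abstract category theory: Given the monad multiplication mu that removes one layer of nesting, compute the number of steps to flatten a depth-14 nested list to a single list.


Each application of mu: T^2 -> T removes one layer of nesting.
Starting at depth 14 (i.e., T^14(X)), we need to reach T(X).
Number of mu applications = 14 - 1 = 13

13


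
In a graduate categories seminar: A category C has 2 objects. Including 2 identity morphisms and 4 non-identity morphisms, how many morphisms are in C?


Each object has an identity morphism, giving 2 identities.
Adding the 4 non-identity morphisms:
Total = 2 + 4 = 6

6


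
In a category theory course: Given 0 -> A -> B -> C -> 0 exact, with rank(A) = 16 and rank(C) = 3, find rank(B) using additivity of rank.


For a short exact sequence 0 -> A -> B -> C -> 0,
rank is additive: rank(B) = rank(A) + rank(C).
rank(B) = 16 + 3 = 19

19


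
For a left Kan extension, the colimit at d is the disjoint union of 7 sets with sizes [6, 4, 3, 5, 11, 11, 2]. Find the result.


Pointwise, the left Kan extension (Lan_F H)(d) is the colimit, indexed
by the comma category (F downarrow d), of H composed with the
projection (F downarrow d) -> C. Here that colimit is given
as a coproduct (disjoint union) of sets, so its cardinality is the
sum of the sizes of the summands.
Coproduct of sets with sizes: 6 + 4 + 3 + 5 + 11 + 11 + 2
= 42

42


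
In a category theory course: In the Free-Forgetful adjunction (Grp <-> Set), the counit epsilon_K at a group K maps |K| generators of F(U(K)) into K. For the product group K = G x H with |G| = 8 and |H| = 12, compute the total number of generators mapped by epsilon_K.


The counit epsilon_K: F(U(K)) -> K of the Free-Forgetful adjunction
maps |K| generators of F(U(K)) into K. For K = G x H (the product group),
|G x H| = |G| * |H|.
Total generators mapped = 8 * 12 = 96.

96


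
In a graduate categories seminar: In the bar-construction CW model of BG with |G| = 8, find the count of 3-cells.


In the bar-construction CW model of BG, the n-cells are indexed by
n-tuples [g_1|...|g_n] of non-identity elements of G (degenerate
simplices with some g_i = e do not contribute cells), so there are
(|G| - 1)^n n-cells.
For dim = 3 with |G| = 8:
cells = (8 - 1)^3 = 7^3 = 343

343


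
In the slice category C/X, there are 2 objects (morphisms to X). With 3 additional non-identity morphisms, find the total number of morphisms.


In the slice category C/X, objects are morphisms to X.
Identity morphisms: 2 (one per object of C/X).
Non-identity morphisms: 3.
Total = 2 + 3 = 5

5


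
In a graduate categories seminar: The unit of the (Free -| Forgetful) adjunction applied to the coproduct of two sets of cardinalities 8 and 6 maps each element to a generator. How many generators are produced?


The unit eta_X: X -> U(F(X)) of the Free-Forgetful adjunction
maps each element of X to a generator of F(X). For X = S + T (disjoint
union in Set), |S + T| = |S| + |T|.
Total mappings = 8 + 6 = 14.

14


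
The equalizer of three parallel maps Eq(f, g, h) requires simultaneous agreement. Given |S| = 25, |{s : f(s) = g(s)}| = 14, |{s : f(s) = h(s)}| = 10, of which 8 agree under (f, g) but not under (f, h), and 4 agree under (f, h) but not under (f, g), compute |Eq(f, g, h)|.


Eq(f, g, h) is the triple-agreement set: points in S where all three
maps take the same value. Using inclusion-exclusion on the pairwise data:
Pair (f, g) agrees on 14 points; pair (f, h) on 10 points.
Points agreeing under (f, g) but not (f, h) = 8; under (f, h) but not (f, g) = 4.
Triple-agreement = agreement-in-(f, g) minus points that agree under (f, g) but not (f, h):
|Eq(f, g, h)| = 14 - 8 = 6
(cross-check via (f, h): 10 - 4 = 6.)

6


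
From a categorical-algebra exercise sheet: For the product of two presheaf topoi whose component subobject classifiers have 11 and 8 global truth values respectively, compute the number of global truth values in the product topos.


In a product of presheaf topoi E_1 x E_2, the subobject classifier
is Omega = Omega_1 x Omega_2 (componentwise), so
|Omega(top)| = |Omega_1(top_1)| * |Omega_2(top_2)|.
= 11 * 8 = 88.

88


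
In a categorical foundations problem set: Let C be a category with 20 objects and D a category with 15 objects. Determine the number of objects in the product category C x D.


The product category C x D has objects that are pairs (c, d).
Number of pairs = |Ob(C)| * |Ob(D)| = 20 * 15 = 300

300


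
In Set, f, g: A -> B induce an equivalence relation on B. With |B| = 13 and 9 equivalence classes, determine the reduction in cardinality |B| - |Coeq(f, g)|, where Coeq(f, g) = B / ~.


The coequalizer Coeq(f, g) = B / ~ has one element per equivalence class.
|B| = 13, |Coeq(f, g)| = 9.
|B| - |Coeq(f, g)| = 13 - 9 = 4.

4


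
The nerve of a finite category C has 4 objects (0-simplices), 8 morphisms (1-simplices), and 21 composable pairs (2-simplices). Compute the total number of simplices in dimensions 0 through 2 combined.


The 2-skeleton of the nerve N(C) consists of simplices in dimensions 0, 1, 2:
  |N(C)_0| = 4 (objects)
  |N(C)_1| = 8 (morphisms)
  |N(C)_2| = 21 (composable pairs)
Total = 4 + 8 + 21 = 33

33


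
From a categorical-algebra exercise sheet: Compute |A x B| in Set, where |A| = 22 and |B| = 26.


In Set, the product A x B is the Cartesian product.
By the universal property, |A x B| = |A| * |B|.
|A x B| = 22 * 26 = 572

572


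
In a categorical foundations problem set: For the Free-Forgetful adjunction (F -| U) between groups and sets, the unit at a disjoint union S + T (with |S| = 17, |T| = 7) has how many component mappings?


The unit eta_X: X -> U(F(X)) of the Free-Forgetful adjunction
maps each element of X to a generator of F(X). For X = S + T (disjoint
union in Set), |S + T| = |S| + |T|.
Total mappings = 17 + 7 = 24.

24


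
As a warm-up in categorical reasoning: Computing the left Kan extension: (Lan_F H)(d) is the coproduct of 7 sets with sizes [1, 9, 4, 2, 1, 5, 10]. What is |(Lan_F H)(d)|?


Pointwise, the left Kan extension (Lan_F H)(d) is the colimit, indexed
by the comma category (F downarrow d), of H composed with the
projection (F downarrow d) -> C. Here that colimit is given
as a coproduct (disjoint union) of sets, so its cardinality is the
sum of the sizes of the summands.
Coproduct of sets with sizes: 1 + 9 + 4 + 2 + 1 + 5 + 10
= 32

32


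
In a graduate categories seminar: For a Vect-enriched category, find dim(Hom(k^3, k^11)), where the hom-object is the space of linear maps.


In Vect-enriched categories, Hom(k^n, k^m) is the space of m x n matrices.
dim(Hom(k^3, k^11)) = 11 * 3 = 33

33


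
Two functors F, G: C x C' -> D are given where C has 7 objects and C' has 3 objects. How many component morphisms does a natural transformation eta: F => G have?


A natural transformation eta: F => G assigns one component morphism per
object of the domain category.
The domain is the product category C x C', so
|Ob(C x C')| = |Ob(C)| * |Ob(C')| = 7 * 3 = 21.
Therefore eta has 21 component morphisms.

21


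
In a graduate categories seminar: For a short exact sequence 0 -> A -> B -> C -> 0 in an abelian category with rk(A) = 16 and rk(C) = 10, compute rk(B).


For a short exact sequence 0 -> A -> B -> C -> 0,
rank is additive: rank(B) = rank(A) + rank(C).
rank(B) = 16 + 10 = 26

26


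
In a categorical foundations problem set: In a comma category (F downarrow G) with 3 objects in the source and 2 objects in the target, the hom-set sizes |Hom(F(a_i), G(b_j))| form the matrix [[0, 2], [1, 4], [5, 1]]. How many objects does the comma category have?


Objects of (F downarrow G) are triples (a, b, h: F(a)->G(b)).
The count equals the sum of all entries in the hom-matrix.
sum(row 0) = 2
sum(row 1) = 5
sum(row 2) = 6
Grand total = 13

13


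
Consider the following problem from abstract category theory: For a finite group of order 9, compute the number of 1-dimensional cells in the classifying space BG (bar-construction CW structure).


In the bar-construction CW model of BG, the n-cells are indexed by
n-tuples [g_1|...|g_n] of non-identity elements of G (degenerate
simplices with some g_i = e do not contribute cells), so there are
(|G| - 1)^n n-cells.
For dim = 1 with |G| = 9:
cells = (9 - 1)^1 = 8^1 = 8

8


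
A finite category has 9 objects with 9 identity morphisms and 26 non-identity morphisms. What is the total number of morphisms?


Each object has an identity morphism, giving 9 identities.
Adding the 26 non-identity morphisms:
Total = 9 + 26 = 35

35


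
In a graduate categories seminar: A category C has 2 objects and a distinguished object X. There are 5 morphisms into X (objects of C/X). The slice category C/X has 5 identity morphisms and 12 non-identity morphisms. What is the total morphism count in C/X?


In the slice category C/X, objects are morphisms to X.
Identity morphisms: 5 (one per object of C/X).
Non-identity morphisms: 12.
Total = 5 + 12 = 17

17


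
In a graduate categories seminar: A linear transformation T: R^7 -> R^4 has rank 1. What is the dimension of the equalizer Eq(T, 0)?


The equalizer of f and the zero map is ker(f).
By the rank-nullity theorem: dim(ker(f)) = dim(domain) - rank(f).
dim(ker(f)) = 7 - 1 = 6

6


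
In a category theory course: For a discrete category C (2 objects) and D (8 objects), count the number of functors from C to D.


A functor from a discrete category C to D is determined by
where each object maps. Each of the 2 objects of C can map
to any of the 8 objects of D independently.
Number of functors = 8^2 = 64

64


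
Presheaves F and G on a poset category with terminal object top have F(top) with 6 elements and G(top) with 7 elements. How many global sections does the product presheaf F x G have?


Global sections of a presheaf on a poset with terminal top satisfy
Gamma(H) ~ H(top). Presheaves admit pointwise products, so
(F x G)(top) = F(top) x G(top) (Cartesian product).
|Gamma(F x G)| = |F(top)| * |G(top)| = 6 * 7 = 42.

42


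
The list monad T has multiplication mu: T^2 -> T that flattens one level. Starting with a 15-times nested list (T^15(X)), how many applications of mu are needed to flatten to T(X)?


Each application of mu: T^2 -> T removes one layer of nesting.
Starting at depth 15 (i.e., T^15(X)), we need to reach T(X).
Number of mu applications = 15 - 1 = 14

14


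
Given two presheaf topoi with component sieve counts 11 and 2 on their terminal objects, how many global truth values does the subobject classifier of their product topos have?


In a product of presheaf topoi E_1 x E_2, the subobject classifier
is Omega = Omega_1 x Omega_2 (componentwise), so
|Omega(top)| = |Omega_1(top_1)| * |Omega_2(top_2)|.
= 11 * 2 = 22.

22


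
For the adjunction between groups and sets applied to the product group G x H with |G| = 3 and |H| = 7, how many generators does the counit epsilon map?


The counit epsilon_K: F(U(K)) -> K of the Free-Forgetful adjunction
maps |K| generators of F(U(K)) into K. For K = G x H (the product group),
|G x H| = |G| * |H|.
Total generators mapped = 3 * 7 = 21.

21


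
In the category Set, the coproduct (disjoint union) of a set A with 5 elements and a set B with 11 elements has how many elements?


In Set, the coproduct A + B is the disjoint union.
|A + B| = |A| + |B| = 5 + 11 = 16

16


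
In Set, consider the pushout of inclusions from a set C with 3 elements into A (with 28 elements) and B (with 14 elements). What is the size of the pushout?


The pushout A +_C B identifies the images of C in A and B.
|A +_C B| = |A| + |B| - |C| (for injections).
= 28 + 14 - 3 = 39

39


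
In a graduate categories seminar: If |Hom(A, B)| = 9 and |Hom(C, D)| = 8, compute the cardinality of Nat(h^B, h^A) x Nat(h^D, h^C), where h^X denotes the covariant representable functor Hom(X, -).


By the Yoneda lemma, Nat(h^B, h^A) is isomorphic to Hom(A, B),
so |Nat(h^B, h^A)| = |Hom(A, B)| and |Nat(h^D, h^C)| = |Hom(C, D)|.
|Hom(A, B)| = 9, |Hom(C, D)| = 8.
|Nat(h^B, h^A) x Nat(h^D, h^C)| = 9 * 8 = 72

72


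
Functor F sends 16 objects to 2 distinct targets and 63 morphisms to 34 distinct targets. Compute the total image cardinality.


The image of F consists of distinct objects and distinct morphisms.
|Im(F)| on objects = 2
|Im(F)| on morphisms = 34
Total image cardinality = 2 + 34 = 36

36


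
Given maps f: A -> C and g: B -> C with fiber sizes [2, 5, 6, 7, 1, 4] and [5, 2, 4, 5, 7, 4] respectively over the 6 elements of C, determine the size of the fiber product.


The pullback A x_C B consists of pairs (a, b) with f(a) = g(b).
For each element c in C, the fiber product has |f^-1(c)| * |g^-1(c)| elements.
Summing over C: 2 * 5 + 5 * 2 + 6 * 4 + 7 * 5 + 1 * 7 + 4 * 4
= 10 + 10 + 24 + 35 + 7 + 16 = 102

102


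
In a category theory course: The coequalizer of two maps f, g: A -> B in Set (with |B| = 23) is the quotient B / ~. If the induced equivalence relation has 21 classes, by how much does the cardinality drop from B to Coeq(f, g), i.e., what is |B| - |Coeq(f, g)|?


The coequalizer Coeq(f, g) = B / ~ has one element per equivalence class.
|B| = 23, |Coeq(f, g)| = 21.
|B| - |Coeq(f, g)| = 23 - 21 = 2.

2


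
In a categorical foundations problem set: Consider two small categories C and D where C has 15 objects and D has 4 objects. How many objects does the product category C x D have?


The product category C x D has objects that are pairs (c, d).
Number of pairs = |Ob(C)| * |Ob(D)| = 15 * 4 = 60

60


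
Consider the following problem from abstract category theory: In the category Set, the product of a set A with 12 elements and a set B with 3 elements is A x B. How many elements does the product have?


In Set, the product A x B is the Cartesian product.
By the universal property, |A x B| = |A| * |B|.
|A x B| = 12 * 3 = 36

36


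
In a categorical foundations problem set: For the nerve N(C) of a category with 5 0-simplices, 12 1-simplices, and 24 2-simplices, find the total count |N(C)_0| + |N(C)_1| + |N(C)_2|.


The 2-skeleton of the nerve N(C) consists of simplices in dimensions 0, 1, 2:
  |N(C)_0| = 5 (objects)
  |N(C)_1| = 12 (morphisms)
  |N(C)_2| = 24 (composable pairs)
Total = 5 + 12 + 24 = 41

41


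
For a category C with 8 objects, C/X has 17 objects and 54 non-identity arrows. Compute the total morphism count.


In the slice category C/X, objects are morphisms to X.
Identity morphisms: 17 (one per object of C/X).
Non-identity morphisms: 54.
Total = 17 + 54 = 71

71


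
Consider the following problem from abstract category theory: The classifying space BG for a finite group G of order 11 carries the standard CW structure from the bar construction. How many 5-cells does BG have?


In the bar-construction CW model of BG, the n-cells are indexed by
n-tuples [g_1|...|g_n] of non-identity elements of G (degenerate
simplices with some g_i = e do not contribute cells), so there are
(|G| - 1)^n n-cells.
For dim = 5 with |G| = 11:
cells = (11 - 1)^5 = 10^5 = 100000

100000


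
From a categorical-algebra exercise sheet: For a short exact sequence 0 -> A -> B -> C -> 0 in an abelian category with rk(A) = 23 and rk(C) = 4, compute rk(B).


For a short exact sequence 0 -> A -> B -> C -> 0,
rank is additive: rank(B) = rank(A) + rank(C).
rank(B) = 23 + 4 = 27

27


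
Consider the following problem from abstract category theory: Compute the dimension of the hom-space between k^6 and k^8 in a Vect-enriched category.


In Vect-enriched categories, Hom(k^n, k^m) is the space of m x n matrices.
dim(Hom(k^6, k^8)) = 8 * 6 = 48

48


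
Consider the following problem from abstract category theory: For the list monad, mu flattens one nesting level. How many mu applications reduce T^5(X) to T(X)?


Each application of mu: T^2 -> T removes one layer of nesting.
Starting at depth 5 (i.e., T^5(X)), we need to reach T(X).
Number of mu applications = 5 - 1 = 4

4


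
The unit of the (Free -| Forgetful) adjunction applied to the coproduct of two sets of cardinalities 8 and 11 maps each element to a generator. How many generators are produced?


The unit eta_X: X -> U(F(X)) of the Free-Forgetful adjunction
maps each element of X to a generator of F(X). For X = S + T (disjoint
union in Set), |S + T| = |S| + |T|.
Total mappings = 8 + 11 = 19.

19


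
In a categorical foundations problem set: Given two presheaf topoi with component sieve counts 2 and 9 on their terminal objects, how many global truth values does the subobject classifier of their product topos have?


In a product of presheaf topoi E_1 x E_2, the subobject classifier
is Omega = Omega_1 x Omega_2 (componentwise), so
|Omega(top)| = |Omega_1(top_1)| * |Omega_2(top_2)|.
= 2 * 9 = 18.

18
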